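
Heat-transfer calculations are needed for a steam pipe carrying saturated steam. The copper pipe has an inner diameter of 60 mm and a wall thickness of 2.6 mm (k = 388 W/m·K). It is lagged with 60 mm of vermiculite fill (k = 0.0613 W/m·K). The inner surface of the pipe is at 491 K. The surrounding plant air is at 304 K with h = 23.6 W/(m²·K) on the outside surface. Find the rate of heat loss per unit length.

Treating each annulus and film as a series resistance:
R_copper pipe wall = ln(32.6/30)/(2π×388×1) = 3.409×10^-5 K/W
R_vermiculite fill = ln(92.6/32.6)/(2π×0.0613×1) = 2.711 K/W
R_outer film = 1/(h_o·2πr_oL) = 1/(23.6×2π×0.0926×1) = 0.07283 K/W
R_total = 2.783 K/W
Q = ΔT/R_total = 187/2.783

q′ ≈ 67.2 W/m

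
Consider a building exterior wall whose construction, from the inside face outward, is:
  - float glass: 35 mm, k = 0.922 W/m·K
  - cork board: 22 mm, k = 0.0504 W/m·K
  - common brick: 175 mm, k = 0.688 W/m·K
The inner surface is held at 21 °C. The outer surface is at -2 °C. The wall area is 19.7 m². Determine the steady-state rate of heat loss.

Treating each layer as a thermal resistance in series:
R_float glass = L/(kA) = 0.035/(0.922×19.7) = 0.001927 K/W
R_cork board = L/(kA) = 0.022/(0.0504×19.7) = 0.02216 K/W
R_common brick = L/(kA) = 0.175/(0.688×19.7) = 0.01291 K/W
R_total = 0.037 K/W
Q = ΔT / R_total = 23 / 0.037

Q ≈ 622 W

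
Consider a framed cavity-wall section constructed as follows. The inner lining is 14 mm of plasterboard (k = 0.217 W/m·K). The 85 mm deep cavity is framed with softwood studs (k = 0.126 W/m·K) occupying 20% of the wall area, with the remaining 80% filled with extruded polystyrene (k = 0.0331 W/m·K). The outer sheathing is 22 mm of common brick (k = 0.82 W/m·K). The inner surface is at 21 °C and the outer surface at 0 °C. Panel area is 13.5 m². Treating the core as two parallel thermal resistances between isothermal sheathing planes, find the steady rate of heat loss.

Q ≈ 163 W

Sheathing layers in series; stud and cavity paths in parallel between them.
R_inner = 0.014/(0.217×13.5) = 0.004779 K/W
R_stud  = 0.085/(0.126×0.2×13.5) = 0.2499 K/W
R_cav   = 0.085/(0.0331×0.8×13.5) = 0.2378 K/W
1/R_core = 1/R_stud + 1/R_cav → R_core = 0.1218 K/W
R_outer = 0.022/(0.82×13.5) = 0.001987 K/W
R_total = 0.1286 K/W
Q = ΔT/R_total = 21/0.1286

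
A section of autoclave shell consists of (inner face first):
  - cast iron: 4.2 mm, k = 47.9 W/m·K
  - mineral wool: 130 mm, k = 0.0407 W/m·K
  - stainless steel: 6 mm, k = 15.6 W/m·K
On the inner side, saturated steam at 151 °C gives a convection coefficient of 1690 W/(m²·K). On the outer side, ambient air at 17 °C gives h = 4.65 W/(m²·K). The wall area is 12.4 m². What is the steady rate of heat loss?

Q ≈ 487 W

Thermal resistances in series:
R_inner film = 1/(h_i·A) = 1/(1690×12.4) = 4.772×10^-5 K/W
R_cast iron = L/(kA) = 0.0042/(47.9×12.4) = 7.071×10^-6 K/W
R_mineral wool = L/(kA) = 0.13/(0.0407×12.4) = 0.2576 K/W
R_stainless steel = L/(kA) = 0.006/(15.6×12.4) = 3.102×10^-5 K/W
R_outer film = 1/(h_o·A) = 1/(4.65×12.4) = 0.01734 K/W
R_total = 0.275 K/W
Q = ΔT / R_total = 134 / 0.275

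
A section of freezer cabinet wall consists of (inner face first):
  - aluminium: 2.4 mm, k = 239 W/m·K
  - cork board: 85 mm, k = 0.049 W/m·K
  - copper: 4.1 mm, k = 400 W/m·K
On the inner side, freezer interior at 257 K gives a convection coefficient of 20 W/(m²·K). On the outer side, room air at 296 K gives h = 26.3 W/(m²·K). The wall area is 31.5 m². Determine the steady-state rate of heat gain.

Q ≈ 674 W

Series thermal resistances:
R_inner film = 1/(h_i·A) = 1/(20×31.5) = 0.001587 K/W
R_aluminium = L/(kA) = 0.0024/(239×31.5) = 3.188×10^-7 K/W
R_cork board = L/(kA) = 0.085/(0.049×31.5) = 0.05507 K/W
R_copper = L/(kA) = 0.0041/(400×31.5) = 3.254×10^-7 K/W
R_outer film = 1/(h_o·A) = 1/(26.3×31.5) = 0.001207 K/W
R_total = 0.05786 K/W
Q = ΔT / R_total = 39 / 0.05786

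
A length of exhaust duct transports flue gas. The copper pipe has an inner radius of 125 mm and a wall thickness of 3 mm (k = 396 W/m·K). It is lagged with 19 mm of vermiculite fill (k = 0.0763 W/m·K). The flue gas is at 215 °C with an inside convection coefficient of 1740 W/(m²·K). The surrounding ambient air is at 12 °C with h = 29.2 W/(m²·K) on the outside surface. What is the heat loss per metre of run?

q′ ≈ 622 W/m

Per-layer cylindrical resistances, series-summed:
R_inner film = 1/(h_i·2πr₁L) = 1/(1740×2π×0.125×1) = 7.317×10^-4 K/W
R_copper pipe wall = ln(128/125)/(2π×396×1) = 9.532×10^-6 K/W
R_vermiculite fill = ln(147/128)/(2π×0.0763×1) = 0.2887 K/W
R_outer film = 1/(h_o·2πr_oL) = 1/(29.2×2π×0.147×1) = 0.03708 K/W
R_total = 0.3265 K/W
Q = ΔT/R_total = 203/0.3265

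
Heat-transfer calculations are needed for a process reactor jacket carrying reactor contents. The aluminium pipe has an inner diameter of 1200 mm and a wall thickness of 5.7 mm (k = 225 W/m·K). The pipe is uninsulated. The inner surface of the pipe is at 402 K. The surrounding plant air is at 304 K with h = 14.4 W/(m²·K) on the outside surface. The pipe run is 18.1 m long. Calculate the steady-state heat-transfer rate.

Q ≈ 97200 W

Treating each annulus and film as a series resistance:
R_aluminium pipe wall = ln(605.7/600)/(2π×225×18.1) = 3.695×10^-7 K/W
R_outer film = 1/(h_o·2πr_oL) = 1/(14.4×2π×0.6057×18.1) = 0.001008 K/W
R_total = 0.001009 K/W
Q = ΔT/R_total = 98/0.001009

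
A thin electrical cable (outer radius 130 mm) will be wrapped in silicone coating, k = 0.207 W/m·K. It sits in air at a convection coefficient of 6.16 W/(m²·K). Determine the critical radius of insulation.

r_cr ≈ 33.6 mm

For a cylinder r_cr = k/h = 0.207/6.16
r_cr = 33.6 mm; since the bare radius (130 mm) is above r_cr, any added insulation will reduce heat loss.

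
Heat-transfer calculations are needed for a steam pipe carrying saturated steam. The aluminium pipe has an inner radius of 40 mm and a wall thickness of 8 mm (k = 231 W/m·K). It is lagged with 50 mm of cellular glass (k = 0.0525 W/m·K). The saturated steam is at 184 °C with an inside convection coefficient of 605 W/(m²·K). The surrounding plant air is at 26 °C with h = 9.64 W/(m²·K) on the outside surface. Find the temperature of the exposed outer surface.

For a radial system each layer contributes R = ln(r_out/r_in)/(2πkL); films add R = 1/(hA).
R_inner film = 1/(h_i·2πr₁L) = 1/(605×2π×0.04×1) = 0.006577 K/W
R_aluminium pipe wall = ln(48/40)/(2π×231×1) = 1.256×10^-4 K/W
R_cellular glass = ln(98/48)/(2π×0.0525×1) = 2.164 K/W
R_outer film = 1/(h_o·2πr_oL) = 1/(9.64×2π×0.098×1) = 0.1685 K/W
R_total = 2.339 K/W
Q = ΔT/R_total = 158/2.339
Q = 67.6 W/m
T_interface = T_inner − Q·ΣR(inner→interface) = 184 − 67.6×2.171

T ≈ 37.4 °C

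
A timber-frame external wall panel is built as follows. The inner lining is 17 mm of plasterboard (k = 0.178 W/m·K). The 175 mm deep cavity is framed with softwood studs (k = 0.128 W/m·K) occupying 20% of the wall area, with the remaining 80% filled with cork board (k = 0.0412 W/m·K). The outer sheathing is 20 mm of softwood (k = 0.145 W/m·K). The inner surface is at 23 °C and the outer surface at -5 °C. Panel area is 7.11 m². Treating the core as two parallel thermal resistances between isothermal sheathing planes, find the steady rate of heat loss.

Sheathing layers in series; stud and cavity paths in parallel between them.
R_inner = 0.017/(0.178×7.11) = 0.01343 K/W
R_stud  = 0.175/(0.128×0.2×7.11) = 0.9615 K/W
R_cav   = 0.175/(0.0412×0.8×7.11) = 0.7468 K/W
1/R_core = 1/R_stud + 1/R_cav → R_core = 0.4203 K/W
R_outer = 0.02/(0.145×7.11) = 0.0194 K/W
R_total = 0.4531 K/W
Q = ΔT/R_total = 28/0.4531

Q ≈ 61.8 W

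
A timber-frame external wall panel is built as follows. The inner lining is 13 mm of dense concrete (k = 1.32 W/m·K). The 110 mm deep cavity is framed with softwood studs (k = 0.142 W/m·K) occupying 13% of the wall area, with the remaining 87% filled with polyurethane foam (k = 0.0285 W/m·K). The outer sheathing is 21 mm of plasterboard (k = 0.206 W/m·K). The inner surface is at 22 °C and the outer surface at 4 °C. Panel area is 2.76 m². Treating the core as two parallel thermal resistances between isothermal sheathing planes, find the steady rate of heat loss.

Q ≈ 18.7 W

Sheathing layers in series; stud and cavity paths in parallel between them.
R_inner = 0.013/(1.32×2.76) = 0.003568 K/W
R_stud  = 0.11/(0.142×0.13×2.76) = 2.159 K/W
R_cav   = 0.11/(0.0285×0.87×2.76) = 1.607 K/W
1/R_core = 1/R_stud + 1/R_cav → R_core = 0.9214 K/W
R_outer = 0.021/(0.206×2.76) = 0.03694 K/W
R_total = 0.9619 K/W
Q = ΔT/R_total = 18/0.9619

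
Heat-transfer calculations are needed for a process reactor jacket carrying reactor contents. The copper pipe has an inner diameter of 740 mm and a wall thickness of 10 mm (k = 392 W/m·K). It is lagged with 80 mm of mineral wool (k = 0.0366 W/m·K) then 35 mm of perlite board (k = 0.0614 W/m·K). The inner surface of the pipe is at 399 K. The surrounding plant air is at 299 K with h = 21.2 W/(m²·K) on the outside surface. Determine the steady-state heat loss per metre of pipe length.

q′ ≈ 96.5 W/m

Per-layer cylindrical resistances, series-summed:
R_copper pipe wall = ln(380/370)/(2π×392×1) = 1.083×10^-5 K/W
R_mineral wool = ln(460/380)/(2π×0.0366×1) = 0.8308 K/W
R_perlite board = ln(495/460)/(2π×0.0614×1) = 0.1901 K/W
R_outer film = 1/(h_o·2πr_oL) = 1/(21.2×2π×0.495×1) = 0.01517 K/W
R_total = 1.036 K/W
Q = ΔT/R_total = 100/1.036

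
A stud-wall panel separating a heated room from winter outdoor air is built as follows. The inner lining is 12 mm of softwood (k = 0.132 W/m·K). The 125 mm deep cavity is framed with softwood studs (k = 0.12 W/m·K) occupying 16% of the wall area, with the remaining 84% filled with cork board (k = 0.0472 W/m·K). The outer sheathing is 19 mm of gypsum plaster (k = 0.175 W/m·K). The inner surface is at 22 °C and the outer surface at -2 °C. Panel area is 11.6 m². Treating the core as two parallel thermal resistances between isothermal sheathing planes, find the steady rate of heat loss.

Sheathing layers in series; stud and cavity paths in parallel between them.
R_inner = 0.012/(0.132×11.6) = 0.007837 K/W
R_stud  = 0.125/(0.12×0.16×11.6) = 0.5612 K/W
R_cav   = 0.125/(0.0472×0.84×11.6) = 0.2718 K/W
1/R_core = 1/R_stud + 1/R_cav → R_core = 0.1831 K/W
R_outer = 0.019/(0.175×11.6) = 0.00936 K/W
R_total = 0.2003 K/W
Q = ΔT/R_total = 24/0.2003

Q ≈ 120 W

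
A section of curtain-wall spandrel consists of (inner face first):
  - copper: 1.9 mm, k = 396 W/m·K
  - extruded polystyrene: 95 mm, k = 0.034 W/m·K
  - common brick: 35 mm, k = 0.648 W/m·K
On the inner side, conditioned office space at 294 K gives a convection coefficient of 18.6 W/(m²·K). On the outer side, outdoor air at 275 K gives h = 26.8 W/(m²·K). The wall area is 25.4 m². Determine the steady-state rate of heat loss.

Q ≈ 164 W

Series thermal resistances:
R_inner film = 1/(h_i·A) = 1/(18.6×25.4) = 0.002117 K/W
R_copper = L/(kA) = 0.0019/(396×25.4) = 1.889×10^-7 K/W
R_extruded polystyrene = L/(kA) = 0.095/(0.034×25.4) = 0.11 K/W
R_common brick = L/(kA) = 0.035/(0.648×25.4) = 0.002126 K/W
R_outer film = 1/(h_o·A) = 1/(26.8×25.4) = 0.001469 K/W
R_total = 0.1157 K/W
Q = ΔT / R_total = 19 / 0.1157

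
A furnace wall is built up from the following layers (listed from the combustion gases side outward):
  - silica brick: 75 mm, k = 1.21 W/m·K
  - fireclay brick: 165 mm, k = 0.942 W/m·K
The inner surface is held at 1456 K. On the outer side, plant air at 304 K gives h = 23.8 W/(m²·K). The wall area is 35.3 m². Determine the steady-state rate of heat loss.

Q ≈ 146000 W

Thermal resistances in series:
R_silica brick = L/(kA) = 0.075/(1.21×35.3) = 0.001756 K/W
R_fireclay brick = L/(kA) = 0.165/(0.942×35.3) = 0.004962 K/W
R_outer film = 1/(h_o·A) = 1/(23.8×35.3) = 0.00119 K/W
R_total = 0.007908 K/W
Q = ΔT / R_total = 1152 / 0.007908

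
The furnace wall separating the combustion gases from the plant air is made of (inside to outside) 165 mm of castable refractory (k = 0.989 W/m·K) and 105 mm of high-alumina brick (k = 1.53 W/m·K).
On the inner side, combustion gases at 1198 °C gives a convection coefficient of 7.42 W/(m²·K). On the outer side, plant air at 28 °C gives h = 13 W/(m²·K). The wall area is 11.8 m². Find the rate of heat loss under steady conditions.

Using the resistance-network approach (series):
R_inner film = 1/(h_i·A) = 1/(7.42×11.8) = 0.01142 K/W
R_castable refractory = L/(kA) = 0.165/(0.989×11.8) = 0.01414 K/W
R_high-alumina brick = L/(kA) = 0.105/(1.53×11.8) = 0.005816 K/W
R_outer film = 1/(h_o·A) = 1/(13×11.8) = 0.006519 K/W
R_total = 0.03789 K/W
Q = ΔT / R_total = 1170 / 0.03789

Q ≈ 30900 W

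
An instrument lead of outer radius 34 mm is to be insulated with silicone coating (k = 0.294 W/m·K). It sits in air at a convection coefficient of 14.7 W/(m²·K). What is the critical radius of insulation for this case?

For a cylinder r_cr = k/h = 0.294/14.7
r_cr = 20 mm; since the bare radius (34 mm) is above r_cr, any added insulation will reduce heat loss.

r_cr ≈ 20 mm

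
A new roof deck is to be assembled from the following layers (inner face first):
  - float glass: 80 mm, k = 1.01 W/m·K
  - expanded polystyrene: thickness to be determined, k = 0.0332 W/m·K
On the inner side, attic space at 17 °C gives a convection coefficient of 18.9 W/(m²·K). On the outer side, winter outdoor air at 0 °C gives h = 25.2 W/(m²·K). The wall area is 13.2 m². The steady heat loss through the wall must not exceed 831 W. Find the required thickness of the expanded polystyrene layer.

L ≈ 3.26 mm

Treating each layer as a thermal resistance in series:
R_inner film = 1/(h_i·A) = 1/(18.9×13.2) = 0.004008 K/W
R_float glass = L/(kA) = 0.08/(1.01×13.2) = 0.006001 K/W
R_outer film = 1/(h_o·A) = 1/(25.2×13.2) = 0.003006 K/W
Sum of the known resistances R_other = 0.01302 K/W
Required total resistance R_tot = ΔT/Q_allow = 17/831 = 0.02046 K/W
R_expanded polystyrene = R_tot − R_other = 0.007442 K/W
L = R·k·A = 0.007442×0.0332×13.2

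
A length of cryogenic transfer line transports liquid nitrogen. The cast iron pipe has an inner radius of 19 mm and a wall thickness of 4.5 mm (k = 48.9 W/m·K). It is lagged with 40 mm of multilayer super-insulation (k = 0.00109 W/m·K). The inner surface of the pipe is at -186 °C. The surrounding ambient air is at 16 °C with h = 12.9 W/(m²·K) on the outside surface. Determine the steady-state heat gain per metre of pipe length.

q′ ≈ 1.39 W/m

Cylindrical conduction, so R = ln(r₂/r₁)/(2πkL) per layer, in series:
R_cast iron pipe wall = ln(23.5/19)/(2π×48.9×1) = 6.918×10^-4 K/W
R_multilayer super-insulation = ln(63.5/23.5)/(2π×0.00109×1) = 145.1 K/W
R_outer film = 1/(h_o·2πr_oL) = 1/(12.9×2π×0.0635×1) = 0.1943 K/W
R_total = 145.3 K/W
Q = ΔT/R_total = 202/145.3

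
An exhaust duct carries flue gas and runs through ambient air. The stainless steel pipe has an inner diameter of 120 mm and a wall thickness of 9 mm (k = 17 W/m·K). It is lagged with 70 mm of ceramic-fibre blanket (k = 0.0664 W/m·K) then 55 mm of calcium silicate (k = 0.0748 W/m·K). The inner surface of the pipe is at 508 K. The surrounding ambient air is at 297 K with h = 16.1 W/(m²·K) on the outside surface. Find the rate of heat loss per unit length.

q′ ≈ 86.5 W/m

Cylindrical conduction, so R = ln(r₂/r₁)/(2πkL) per layer, in series:
R_stainless steel pipe wall = ln(69/60)/(2π×17×1) = 0.001308 K/W
R_ceramic-fibre blanket = ln(139/69)/(2π×0.0664×1) = 1.679 K/W
R_calcium silicate = ln(194/139)/(2π×0.0748×1) = 0.7094 K/W
R_outer film = 1/(h_o·2πr_oL) = 1/(16.1×2π×0.194×1) = 0.05096 K/W
R_total = 2.44 K/W
Q = ΔT/R_total = 211/2.44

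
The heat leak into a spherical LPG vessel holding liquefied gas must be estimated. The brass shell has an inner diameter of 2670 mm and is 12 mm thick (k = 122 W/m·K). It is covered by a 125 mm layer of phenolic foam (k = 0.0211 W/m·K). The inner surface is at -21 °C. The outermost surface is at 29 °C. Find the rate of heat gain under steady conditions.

Radial (spherical) resistances in series:
R_brass shell = (1/1.335 − 1/1.347)/(4π×122) = 4.353×10^-6 K/W
R_phenolic foam = (1/1.347 − 1/1.472)/(4π×0.0211) = 0.2378 K/W
R_total = 0.2378 K/W
Q = ΔT/R_total = 50/0.2378

Q ≈ 210 W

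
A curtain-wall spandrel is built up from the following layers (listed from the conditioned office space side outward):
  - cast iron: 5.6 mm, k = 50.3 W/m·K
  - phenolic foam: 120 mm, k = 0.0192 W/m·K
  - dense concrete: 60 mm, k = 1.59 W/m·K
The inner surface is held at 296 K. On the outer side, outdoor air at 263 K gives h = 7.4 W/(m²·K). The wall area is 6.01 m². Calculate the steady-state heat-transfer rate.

Q ≈ 30.9 W

Treating each layer as a thermal resistance in series:
R_cast iron = L/(kA) = 0.0056/(50.3×6.01) = 1.852×10^-5 K/W
R_phenolic foam = L/(kA) = 0.12/(0.0192×6.01) = 1.04 K/W
R_dense concrete = L/(kA) = 0.06/(1.59×6.01) = 0.006279 K/W
R_outer film = 1/(h_o·A) = 1/(7.4×6.01) = 0.02249 K/W
R_total = 1.069 K/W
Q = ΔT / R_total = 33 / 1.069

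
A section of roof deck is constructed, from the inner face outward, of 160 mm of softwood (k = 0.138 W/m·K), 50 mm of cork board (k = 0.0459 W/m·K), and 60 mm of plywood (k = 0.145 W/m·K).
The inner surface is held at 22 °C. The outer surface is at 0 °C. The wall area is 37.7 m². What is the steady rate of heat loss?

Model the wall as resistances in series:
R_softwood = L/(kA) = 0.16/(0.138×37.7) = 0.03075 K/W
R_cork board = L/(kA) = 0.05/(0.0459×37.7) = 0.02889 K/W
R_plywood = L/(kA) = 0.06/(0.145×37.7) = 0.01098 K/W
R_total = 0.07062 K/W
Q = ΔT / R_total = 22 / 0.07062

Q ≈ 312 W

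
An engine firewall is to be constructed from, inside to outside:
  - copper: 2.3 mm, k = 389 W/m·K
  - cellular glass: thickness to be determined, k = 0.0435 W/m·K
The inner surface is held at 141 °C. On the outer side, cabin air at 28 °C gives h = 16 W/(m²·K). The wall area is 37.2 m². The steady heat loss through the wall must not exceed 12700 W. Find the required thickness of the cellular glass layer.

L ≈ 11.7 mm

Thermal resistances in series:
R_copper = L/(kA) = 0.0023/(389×37.2) = 1.589×10^-7 K/W
R_outer film = 1/(h_o·A) = 1/(16×37.2) = 0.00168 K/W
Sum of the known resistances R_other = 0.00168 K/W
Required total resistance R_tot = ΔT/Q_allow = 113/12700 = 0.008898 K/W
R_cellular glass = R_tot − R_other = 0.007217 K/W
L = R·k·A = 0.007217×0.0435×37.2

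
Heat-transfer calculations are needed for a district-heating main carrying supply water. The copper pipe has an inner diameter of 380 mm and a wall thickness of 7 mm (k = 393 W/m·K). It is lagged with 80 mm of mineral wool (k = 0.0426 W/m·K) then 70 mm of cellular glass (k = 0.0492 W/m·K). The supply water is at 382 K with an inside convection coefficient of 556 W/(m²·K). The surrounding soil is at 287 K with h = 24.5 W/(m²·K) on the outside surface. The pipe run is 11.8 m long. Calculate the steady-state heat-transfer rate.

Treating each annulus and film as a series resistance:
R_inner film = 1/(h_i·2πr₁L) = 1/(556×2π×0.19×11.8) = 1.277×10^-4 K/W
R_copper pipe wall = ln(197/190)/(2π×393×11.8) = 1.242×10^-6 K/W
R_mineral wool = ln(277/197)/(2π×0.0426×11.8) = 0.1079 K/W
R_cellular glass = ln(347/277)/(2π×0.0492×11.8) = 0.06177 K/W
R_outer film = 1/(h_o·2πr_oL) = 1/(24.5×2π×0.347×11.8) = 0.001587 K/W
R_total = 0.1714 K/W
Q = ΔT/R_total = 95/0.1714

Q ≈ 554 W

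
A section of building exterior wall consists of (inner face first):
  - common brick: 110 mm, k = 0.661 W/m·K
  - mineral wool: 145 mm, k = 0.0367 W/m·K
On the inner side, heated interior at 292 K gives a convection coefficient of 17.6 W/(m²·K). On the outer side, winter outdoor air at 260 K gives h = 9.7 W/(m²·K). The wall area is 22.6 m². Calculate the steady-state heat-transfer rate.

Treating each layer as a thermal resistance in series:
R_inner film = 1/(h_i·A) = 1/(17.6×22.6) = 0.002514 K/W
R_common brick = L/(kA) = 0.11/(0.661×22.6) = 0.007363 K/W
R_mineral wool = L/(kA) = 0.145/(0.0367×22.6) = 0.1748 K/W
R_outer film = 1/(h_o·A) = 1/(9.7×22.6) = 0.004562 K/W
R_total = 0.1893 K/W
Q = ΔT / R_total = 32 / 0.1893

Q ≈ 169 W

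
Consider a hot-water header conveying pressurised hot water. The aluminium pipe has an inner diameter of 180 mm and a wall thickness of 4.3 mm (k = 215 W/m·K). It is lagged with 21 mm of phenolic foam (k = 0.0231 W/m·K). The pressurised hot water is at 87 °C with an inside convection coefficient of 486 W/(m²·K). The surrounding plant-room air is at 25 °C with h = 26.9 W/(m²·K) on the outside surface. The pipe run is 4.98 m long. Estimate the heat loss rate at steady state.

Q ≈ 214 W

Treating each annulus and film as a series resistance:
R_inner film = 1/(h_i·2πr₁L) = 1/(486×2π×0.09×4.98) = 7.307×10^-4 K/W
R_aluminium pipe wall = ln(94.3/90)/(2π×215×4.98) = 6.938×10^-6 K/W
R_phenolic foam = ln(115.3/94.3)/(2π×0.0231×4.98) = 0.2782 K/W
R_outer film = 1/(h_o·2πr_oL) = 1/(26.9×2π×0.1153×4.98) = 0.0103 K/W
R_total = 0.2892 K/W
Q = ΔT/R_total = 62/0.2892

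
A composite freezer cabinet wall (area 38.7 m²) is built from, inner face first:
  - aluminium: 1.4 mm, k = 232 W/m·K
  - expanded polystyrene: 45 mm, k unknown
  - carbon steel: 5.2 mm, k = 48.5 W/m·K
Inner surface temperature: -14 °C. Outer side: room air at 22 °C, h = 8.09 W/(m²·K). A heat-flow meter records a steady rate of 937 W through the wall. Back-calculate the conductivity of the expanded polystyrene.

Series thermal resistances:
R_aluminium = L/(kA) = 0.0014/(232×38.7) = 1.559×10^-7 K/W
R_carbon steel = L/(kA) = 0.0052/(48.5×38.7) = 2.77×10^-6 K/W
R_outer film = 1/(h_o·A) = 1/(8.09×38.7) = 0.003194 K/W
Sum of known resistances R_other = 0.003197 K/W
Total R = ΔT/Q = 36/937 = 0.03842 K/W
R_expanded polystyrene = R_total − R_other = 0.03522 K/W
k = L/(R·A) = 0.045/(0.03522×38.7)

k ≈ 0.033 W/(m·K)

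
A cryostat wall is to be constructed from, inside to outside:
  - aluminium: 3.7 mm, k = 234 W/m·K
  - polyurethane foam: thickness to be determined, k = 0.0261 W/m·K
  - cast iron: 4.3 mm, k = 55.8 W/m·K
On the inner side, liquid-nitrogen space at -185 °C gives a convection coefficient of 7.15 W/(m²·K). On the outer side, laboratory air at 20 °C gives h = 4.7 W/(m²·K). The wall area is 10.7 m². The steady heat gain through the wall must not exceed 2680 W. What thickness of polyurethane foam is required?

Using the resistance-network approach (series):
R_inner film = 1/(h_i·A) = 1/(7.15×10.7) = 0.01307 K/W
R_aluminium = L/(kA) = 0.0037/(234×10.7) = 1.478×10^-6 K/W
R_cast iron = L/(kA) = 0.0043/(55.8×10.7) = 7.202×10^-6 K/W
R_outer film = 1/(h_o·A) = 1/(4.7×10.7) = 0.01988 K/W
Sum of the known resistances R_other = 0.03296 K/W
Required total resistance R_tot = ΔT/Q_allow = 205/2680 = 0.07649 K/W
R_polyurethane foam = R_tot − R_other = 0.04353 K/W
L = R·k·A = 0.04353×0.0261×10.7

L ≈ 12.2 mm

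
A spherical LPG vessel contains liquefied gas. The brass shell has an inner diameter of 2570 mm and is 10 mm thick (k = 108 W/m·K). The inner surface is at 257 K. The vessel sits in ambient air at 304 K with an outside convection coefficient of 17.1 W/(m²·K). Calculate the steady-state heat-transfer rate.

Q ≈ 16900 W

For a spherical shell R = (1/r₁ − 1/r₂)/(4πk); film R = 1/(h·4πr²). In series:
R_brass shell = (1/1.285 − 1/1.295)/(4π×108) = 4.428×10^-6 K/W
R_outer film = 1/(h·4πr_o²) = 1/(17.1×4π×1.295²) = 0.002775 K/W
R_total = 0.002779 K/W
Q = ΔT/R_total = 47/0.002779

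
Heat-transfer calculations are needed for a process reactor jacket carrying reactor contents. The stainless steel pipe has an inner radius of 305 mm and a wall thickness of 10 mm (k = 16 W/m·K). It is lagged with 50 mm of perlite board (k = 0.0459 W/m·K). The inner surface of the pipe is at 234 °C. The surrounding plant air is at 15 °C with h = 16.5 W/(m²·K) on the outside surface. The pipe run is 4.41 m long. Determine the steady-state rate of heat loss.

Treating each annulus and film as a series resistance:
R_stainless steel pipe wall = ln(315/305)/(2π×16×4.41) = 7.277×10^-5 K/W
R_perlite board = ln(365/315)/(2π×0.0459×4.41) = 0.1158 K/W
R_outer film = 1/(h_o·2πr_oL) = 1/(16.5×2π×0.365×4.41) = 0.005992 K/W
R_total = 0.1219 K/W
Q = ΔT/R_total = 219/0.1219

Q ≈ 1800 W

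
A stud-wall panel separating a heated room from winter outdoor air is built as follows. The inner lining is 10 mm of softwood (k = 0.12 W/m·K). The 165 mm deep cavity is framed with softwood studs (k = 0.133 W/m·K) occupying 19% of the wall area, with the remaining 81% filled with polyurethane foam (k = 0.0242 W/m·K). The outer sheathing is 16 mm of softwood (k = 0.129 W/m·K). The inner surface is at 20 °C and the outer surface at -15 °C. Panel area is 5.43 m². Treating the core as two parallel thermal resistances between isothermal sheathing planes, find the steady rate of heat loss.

Sheathing layers in series; stud and cavity paths in parallel between them.
R_inner = 0.01/(0.12×5.43) = 0.01535 K/W
R_stud  = 0.165/(0.133×0.19×5.43) = 1.202 K/W
R_cav   = 0.165/(0.0242×0.81×5.43) = 1.55 K/W
1/R_core = 1/R_stud + 1/R_cav → R_core = 0.6772 K/W
R_outer = 0.016/(0.129×5.43) = 0.02284 K/W
R_total = 0.7154 K/W
Q = ΔT/R_total = 35/0.7154

Q ≈ 48.9 W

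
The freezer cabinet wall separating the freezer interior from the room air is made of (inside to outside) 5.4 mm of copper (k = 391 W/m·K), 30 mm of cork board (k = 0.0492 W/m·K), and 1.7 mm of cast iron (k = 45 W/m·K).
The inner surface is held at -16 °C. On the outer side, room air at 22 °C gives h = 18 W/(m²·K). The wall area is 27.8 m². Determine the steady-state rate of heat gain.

Q ≈ 1590 W

Model the wall as resistances in series:
R_copper = L/(kA) = 0.0054/(391×27.8) = 4.968×10^-7 K/W
R_cork board = L/(kA) = 0.03/(0.0492×27.8) = 0.02193 K/W
R_cast iron = L/(kA) = 0.0017/(45×27.8) = 1.359×10^-6 K/W
R_outer film = 1/(h_o·A) = 1/(18×27.8) = 0.001998 K/W
R_total = 0.02393 K/W
Q = ΔT / R_total = 38 / 0.02393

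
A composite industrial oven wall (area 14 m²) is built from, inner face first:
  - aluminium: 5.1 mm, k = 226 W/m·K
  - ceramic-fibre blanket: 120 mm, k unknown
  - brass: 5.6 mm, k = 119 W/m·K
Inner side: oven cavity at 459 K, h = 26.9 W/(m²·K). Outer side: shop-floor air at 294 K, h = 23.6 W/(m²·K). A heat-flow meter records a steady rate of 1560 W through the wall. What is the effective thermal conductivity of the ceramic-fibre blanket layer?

Thermal resistances in series:
R_inner film = 1/(h_i·A) = 1/(26.9×14) = 0.002655 K/W
R_aluminium = L/(kA) = 0.0051/(226×14) = 1.612×10^-6 K/W
R_brass = L/(kA) = 0.0056/(119×14) = 3.361×10^-6 K/W
R_outer film = 1/(h_o·A) = 1/(23.6×14) = 0.003027 K/W
Sum of known resistances R_other = 0.005687 K/W
Total R = ΔT/Q = 165/1560 = 0.1058 K/W
R_ceramic-fibre blanket = R_total − R_other = 0.1001 K/W
k = L/(R·A) = 0.12/(0.1001×14)

k ≈ 0.0856 W/(m·K)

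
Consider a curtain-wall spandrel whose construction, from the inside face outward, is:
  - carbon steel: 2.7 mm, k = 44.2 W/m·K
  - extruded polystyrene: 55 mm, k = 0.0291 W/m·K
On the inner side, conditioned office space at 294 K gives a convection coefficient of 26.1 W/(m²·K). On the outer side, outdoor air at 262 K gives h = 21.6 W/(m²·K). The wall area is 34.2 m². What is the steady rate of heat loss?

Treating each layer as a thermal resistance in series:
R_inner film = 1/(h_i·A) = 1/(26.1×34.2) = 0.00112 K/W
R_carbon steel = L/(kA) = 0.0027/(44.2×34.2) = 1.786×10^-6 K/W
R_extruded polystyrene = L/(kA) = 0.055/(0.0291×34.2) = 0.05526 K/W
R_outer film = 1/(h_o·A) = 1/(21.6×34.2) = 0.001354 K/W
R_total = 0.05774 K/W
Q = ΔT / R_total = 32 / 0.05774

Q ≈ 554 W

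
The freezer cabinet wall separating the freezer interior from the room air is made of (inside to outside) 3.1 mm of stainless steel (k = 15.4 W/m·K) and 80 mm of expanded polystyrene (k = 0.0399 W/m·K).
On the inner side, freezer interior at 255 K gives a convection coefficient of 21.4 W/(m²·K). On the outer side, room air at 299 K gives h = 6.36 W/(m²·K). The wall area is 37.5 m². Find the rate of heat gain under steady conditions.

Q ≈ 747 W

Model the wall as resistances in series:
R_inner film = 1/(h_i·A) = 1/(21.4×37.5) = 0.001246 K/W
R_stainless steel = L/(kA) = 0.0031/(15.4×37.5) = 5.368×10^-6 K/W
R_expanded polystyrene = L/(kA) = 0.08/(0.0399×37.5) = 0.05347 K/W
R_outer film = 1/(h_o·A) = 1/(6.36×37.5) = 0.004193 K/W
R_total = 0.05891 K/W
Q = ΔT / R_total = 44 / 0.05891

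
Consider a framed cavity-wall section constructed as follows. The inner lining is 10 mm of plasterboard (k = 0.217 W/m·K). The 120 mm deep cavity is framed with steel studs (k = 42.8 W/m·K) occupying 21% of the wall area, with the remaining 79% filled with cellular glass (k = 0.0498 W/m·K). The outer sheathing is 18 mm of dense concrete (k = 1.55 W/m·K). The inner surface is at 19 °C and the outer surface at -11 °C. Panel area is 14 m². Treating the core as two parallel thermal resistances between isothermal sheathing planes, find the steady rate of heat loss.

Q ≈ 5920 W

Sheathing layers in series; stud and cavity paths in parallel between them.
R_inner = 0.01/(0.217×14) = 0.003292 K/W
R_stud  = 0.12/(42.8×0.21×14) = 9.537×10^-4 K/W
R_cav   = 0.12/(0.0498×0.79×14) = 0.2179 K/W
1/R_core = 1/R_stud + 1/R_cav → R_core = 9.495×10^-4 K/W
R_outer = 0.018/(1.55×14) = 8.295×10^-4 K/W
R_total = 0.005071 K/W
Q = ΔT/R_total = 30/0.005071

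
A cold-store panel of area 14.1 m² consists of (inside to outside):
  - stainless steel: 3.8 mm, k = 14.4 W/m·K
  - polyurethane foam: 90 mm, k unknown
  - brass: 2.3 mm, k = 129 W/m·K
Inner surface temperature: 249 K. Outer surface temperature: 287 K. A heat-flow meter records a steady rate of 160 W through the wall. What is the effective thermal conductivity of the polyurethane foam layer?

Treating each layer as a thermal resistance in series:
R_stainless steel = L/(kA) = 0.0038/(14.4×14.1) = 1.872×10^-5 K/W
R_brass = L/(kA) = 0.0023/(129×14.1) = 1.265×10^-6 K/W
Sum of known resistances R_other = 1.998×10^-5 K/W
Total R = ΔT/Q = 38/160 = 0.2375 K/W
R_polyurethane foam = R_total − R_other = 0.2375 K/W
k = L/(R·A) = 0.09/(0.2375×14.1)

k ≈ 0.0269 W/(m·K)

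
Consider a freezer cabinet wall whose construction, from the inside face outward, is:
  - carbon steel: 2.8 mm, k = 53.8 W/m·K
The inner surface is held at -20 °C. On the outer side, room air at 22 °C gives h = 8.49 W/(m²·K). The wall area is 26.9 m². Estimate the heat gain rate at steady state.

Q ≈ 9590 W

Thermal resistances in series:
R_carbon steel = L/(kA) = 0.0028/(53.8×26.9) = 1.935×10^-6 K/W
R_outer film = 1/(h_o·A) = 1/(8.49×26.9) = 0.004379 K/W
R_total = 0.004381 K/W
Q = ΔT / R_total = 42 / 0.004381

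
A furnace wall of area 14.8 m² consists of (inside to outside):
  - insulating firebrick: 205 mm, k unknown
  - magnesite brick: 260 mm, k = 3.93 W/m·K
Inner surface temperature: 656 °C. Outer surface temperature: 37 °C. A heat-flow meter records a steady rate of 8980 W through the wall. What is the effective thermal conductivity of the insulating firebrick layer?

k ≈ 0.215 W/(m·K)

Model the wall as resistances in series:
R_magnesite brick = L/(kA) = 0.26/(3.93×14.8) = 0.00447 K/W
Sum of known resistances R_other = 0.00447 K/W
Total R = ΔT/Q = 619/8980 = 0.06893 K/W
R_insulating firebrick = R_total − R_other = 0.06446 K/W
k = L/(R·A) = 0.205/(0.06446×14.8)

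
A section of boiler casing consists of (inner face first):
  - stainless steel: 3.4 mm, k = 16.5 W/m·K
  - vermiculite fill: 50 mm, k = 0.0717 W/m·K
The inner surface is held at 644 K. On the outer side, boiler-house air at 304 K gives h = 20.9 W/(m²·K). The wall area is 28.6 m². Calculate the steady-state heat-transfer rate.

Series thermal resistances:
R_stainless steel = L/(kA) = 0.0034/(16.5×28.6) = 7.205×10^-6 K/W
R_vermiculite fill = L/(kA) = 0.05/(0.0717×28.6) = 0.02438 K/W
R_outer film = 1/(h_o·A) = 1/(20.9×28.6) = 0.001673 K/W
R_total = 0.02606 K/W
Q = ΔT / R_total = 340 / 0.02606

Q ≈ 13000 W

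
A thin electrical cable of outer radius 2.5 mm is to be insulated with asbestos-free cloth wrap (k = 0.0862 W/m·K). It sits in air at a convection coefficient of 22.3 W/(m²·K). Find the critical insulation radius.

For a cylinder r_cr = k/h = 0.0862/22.3
r_cr = 3.87 mm; since the bare radius (2.5 mm) is below r_cr, adding a thin layer of insulation will *increase* heat loss.

r_cr ≈ 3.87 mm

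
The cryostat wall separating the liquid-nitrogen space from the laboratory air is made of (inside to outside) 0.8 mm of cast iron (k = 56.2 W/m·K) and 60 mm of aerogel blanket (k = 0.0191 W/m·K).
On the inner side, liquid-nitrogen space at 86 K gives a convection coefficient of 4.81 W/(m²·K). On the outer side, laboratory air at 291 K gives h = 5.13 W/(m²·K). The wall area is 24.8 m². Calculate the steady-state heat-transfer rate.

Series thermal resistances:
R_inner film = 1/(h_i·A) = 1/(4.81×24.8) = 0.008383 K/W
R_cast iron = L/(kA) = 0.0008/(56.2×24.8) = 5.74×10^-7 K/W
R_aerogel blanket = L/(kA) = 0.06/(0.0191×24.8) = 0.1267 K/W
R_outer film = 1/(h_o·A) = 1/(5.13×24.8) = 0.00786 K/W
R_total = 0.1429 K/W
Q = ΔT / R_total = 205 / 0.1429

Q ≈ 1430 W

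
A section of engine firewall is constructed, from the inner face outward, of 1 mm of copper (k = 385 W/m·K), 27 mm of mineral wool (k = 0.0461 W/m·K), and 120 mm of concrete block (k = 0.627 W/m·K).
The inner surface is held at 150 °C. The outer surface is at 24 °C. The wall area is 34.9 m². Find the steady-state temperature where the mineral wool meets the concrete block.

T ≈ 55 °C

Thermal resistances in series:
R_copper = L/(kA) = 0.001/(385×34.9) = 7.442×10^-8 K/W
R_mineral wool = L/(kA) = 0.027/(0.0461×34.9) = 0.01678 K/W
R_concrete block = L/(kA) = 0.12/(0.627×34.9) = 0.005484 K/W
R_total = 0.02227 K/W;  Q = ΔT/R_total = 126/0.02227 = 5659 W
T_interface = T_inner − Q·ΣR(inner→interface) = 150 − 5660×0.01678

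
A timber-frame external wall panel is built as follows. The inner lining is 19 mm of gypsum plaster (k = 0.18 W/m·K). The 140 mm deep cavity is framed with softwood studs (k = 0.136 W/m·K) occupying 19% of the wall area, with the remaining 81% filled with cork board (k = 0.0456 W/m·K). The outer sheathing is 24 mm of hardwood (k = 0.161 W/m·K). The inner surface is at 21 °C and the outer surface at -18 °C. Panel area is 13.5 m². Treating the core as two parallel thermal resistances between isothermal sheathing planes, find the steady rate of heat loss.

Sheathing layers in series; stud and cavity paths in parallel between them.
R_inner = 0.019/(0.18×13.5) = 0.007819 K/W
R_stud  = 0.14/(0.136×0.19×13.5) = 0.4013 K/W
R_cav   = 0.14/(0.0456×0.81×13.5) = 0.2808 K/W
1/R_core = 1/R_stud + 1/R_cav → R_core = 0.1652 K/W
R_outer = 0.024/(0.161×13.5) = 0.01104 K/W
R_total = 0.1841 K/W
Q = ΔT/R_total = 39/0.1841

Q ≈ 212 W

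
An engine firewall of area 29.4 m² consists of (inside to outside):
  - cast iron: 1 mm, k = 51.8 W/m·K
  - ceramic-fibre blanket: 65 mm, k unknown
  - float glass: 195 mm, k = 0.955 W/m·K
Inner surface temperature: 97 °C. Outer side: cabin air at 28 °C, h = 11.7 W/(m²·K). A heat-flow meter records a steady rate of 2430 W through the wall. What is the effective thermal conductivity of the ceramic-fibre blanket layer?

k ≈ 0.119 W/(m·K)

Series thermal resistances:
R_cast iron = L/(kA) = 0.001/(51.8×29.4) = 6.566×10^-7 K/W
R_float glass = L/(kA) = 0.195/(0.955×29.4) = 0.006945 K/W
R_outer film = 1/(h_o·A) = 1/(11.7×29.4) = 0.002907 K/W
Sum of known resistances R_other = 0.009853 K/W
Total R = ΔT/Q = 69/2430 = 0.0284 K/W
R_ceramic-fibre blanket = R_total − R_other = 0.01854 K/W
k = L/(R·A) = 0.065/(0.01854×29.4)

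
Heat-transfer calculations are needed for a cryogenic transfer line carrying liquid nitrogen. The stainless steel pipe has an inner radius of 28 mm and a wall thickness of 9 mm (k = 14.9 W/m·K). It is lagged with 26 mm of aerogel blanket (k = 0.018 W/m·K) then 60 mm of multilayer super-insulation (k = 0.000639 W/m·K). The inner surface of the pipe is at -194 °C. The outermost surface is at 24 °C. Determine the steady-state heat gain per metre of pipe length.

q′ ≈ 1.27 W/m

Per-layer cylindrical resistances, series-summed:
R_stainless steel pipe wall = ln(37/28)/(2π×14.9×1) = 0.002977 K/W
R_aerogel blanket = ln(63/37)/(2π×0.018×1) = 4.706 K/W
R_multilayer super-insulation = ln(123/63)/(2π×0.000639×1) = 166.6 K/W
R_total = 171.3 K/W
Q = ΔT/R_total = 218/171.3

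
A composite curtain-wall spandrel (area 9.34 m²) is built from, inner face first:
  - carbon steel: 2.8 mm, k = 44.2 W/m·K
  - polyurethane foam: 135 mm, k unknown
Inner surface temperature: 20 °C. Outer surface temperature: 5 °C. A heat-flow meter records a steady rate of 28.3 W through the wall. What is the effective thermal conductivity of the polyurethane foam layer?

k ≈ 0.0273 W/(m·K)

Model the wall as resistances in series:
R_carbon steel = L/(kA) = 0.0028/(44.2×9.34) = 6.782×10^-6 K/W
Sum of known resistances R_other = 6.782×10^-6 K/W
Total R = ΔT/Q = 15/28.3 = 0.53 K/W
R_polyurethane foam = R_total − R_other = 0.53 K/W
k = L/(R·A) = 0.135/(0.53×9.34)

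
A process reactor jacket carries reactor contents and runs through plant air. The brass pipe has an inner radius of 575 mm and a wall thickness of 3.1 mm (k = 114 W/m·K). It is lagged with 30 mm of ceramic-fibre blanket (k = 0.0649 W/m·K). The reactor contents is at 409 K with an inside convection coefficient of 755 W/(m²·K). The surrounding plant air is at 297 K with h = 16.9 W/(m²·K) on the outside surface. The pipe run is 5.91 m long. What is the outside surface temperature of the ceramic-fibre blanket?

T ≈ 309 K

Radial resistances (cylindrical: R_cond = ln(r_o/r_i)/(2πkL), R_conv = 1/(h·2πrL)):
R_inner film = 1/(h_i·2πr₁L) = 1/(755×2π×0.575×5.91) = 6.203×10^-5 K/W
R_brass pipe wall = ln(578.1/575)/(2π×114×5.91) = 1.27×10^-6 K/W
R_ceramic-fibre blanket = ln(608.1/578.1)/(2π×0.0649×5.91) = 0.02099 K/W
R_outer film = 1/(h_o·2πr_oL) = 1/(16.9×2π×0.6081×5.91) = 0.00262 K/W
R_total = 0.02368 K/W
Q = ΔT/R_total = 112/0.02368
Q = 4730 W
T_interface = T_inner − Q·ΣR(inner→interface) = 409 − 4730×0.02106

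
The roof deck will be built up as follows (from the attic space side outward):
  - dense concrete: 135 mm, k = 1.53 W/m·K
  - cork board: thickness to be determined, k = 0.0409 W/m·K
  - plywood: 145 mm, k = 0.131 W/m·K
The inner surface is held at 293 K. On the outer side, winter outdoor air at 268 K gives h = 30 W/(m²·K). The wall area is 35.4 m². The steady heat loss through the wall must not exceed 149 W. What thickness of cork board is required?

L ≈ 193 mm

Using the resistance-network approach (series):
R_dense concrete = L/(kA) = 0.135/(1.53×35.4) = 0.002493 K/W
R_plywood = L/(kA) = 0.145/(0.131×35.4) = 0.03127 K/W
R_outer film = 1/(h_o·A) = 1/(30×35.4) = 9.416×10^-4 K/W
Sum of the known resistances R_other = 0.0347 K/W
Required total resistance R_tot = ΔT/Q_allow = 25/149 = 0.1678 K/W
R_cork board = R_tot − R_other = 0.1331 K/W
L = R·k·A = 0.1331×0.0409×35.4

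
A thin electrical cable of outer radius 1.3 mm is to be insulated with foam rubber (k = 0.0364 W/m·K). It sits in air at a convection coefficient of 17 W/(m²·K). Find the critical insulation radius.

r_cr ≈ 2.14 mm

For a cylinder r_cr = k/h = 0.0364/17
r_cr = 2.14 mm; since the bare radius (1.3 mm) is below r_cr, adding a thin layer of insulation will *increase* heat loss.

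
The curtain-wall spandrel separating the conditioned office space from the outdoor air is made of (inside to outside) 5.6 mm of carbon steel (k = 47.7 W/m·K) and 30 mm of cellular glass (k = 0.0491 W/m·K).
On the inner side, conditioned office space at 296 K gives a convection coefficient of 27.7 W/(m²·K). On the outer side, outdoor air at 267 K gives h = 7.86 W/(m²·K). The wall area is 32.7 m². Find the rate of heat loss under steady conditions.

Using the resistance-network approach (series):
R_inner film = 1/(h_i·A) = 1/(27.7×32.7) = 0.001104 K/W
R_carbon steel = L/(kA) = 0.0056/(47.7×32.7) = 3.59×10^-6 K/W
R_cellular glass = L/(kA) = 0.03/(0.0491×32.7) = 0.01868 K/W
R_outer film = 1/(h_o·A) = 1/(7.86×32.7) = 0.003891 K/W
R_total = 0.02368 K/W
Q = ΔT / R_total = 29 / 0.02368

Q ≈ 1220 W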